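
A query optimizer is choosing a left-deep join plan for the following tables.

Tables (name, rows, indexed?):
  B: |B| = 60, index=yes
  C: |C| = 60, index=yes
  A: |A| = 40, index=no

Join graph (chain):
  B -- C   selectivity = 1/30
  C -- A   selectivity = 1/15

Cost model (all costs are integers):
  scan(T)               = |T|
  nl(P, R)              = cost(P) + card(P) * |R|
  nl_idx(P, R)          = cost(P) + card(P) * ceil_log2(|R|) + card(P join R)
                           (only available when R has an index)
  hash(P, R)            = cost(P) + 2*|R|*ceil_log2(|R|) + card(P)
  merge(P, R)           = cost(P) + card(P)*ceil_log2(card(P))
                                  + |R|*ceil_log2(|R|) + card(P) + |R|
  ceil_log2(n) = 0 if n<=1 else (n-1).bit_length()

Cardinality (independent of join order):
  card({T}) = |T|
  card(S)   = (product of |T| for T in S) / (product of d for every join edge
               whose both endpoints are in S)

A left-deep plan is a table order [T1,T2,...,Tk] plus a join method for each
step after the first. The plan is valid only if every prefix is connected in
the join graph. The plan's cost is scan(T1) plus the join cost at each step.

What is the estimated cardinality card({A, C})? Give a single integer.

Tables in S: A(40), C(60)
Edges inside S: C-A(d=15)
numerator = 40 * 60 = 2400
denominator = 15 = 15
card(S) = 2400 / 15 = 160

160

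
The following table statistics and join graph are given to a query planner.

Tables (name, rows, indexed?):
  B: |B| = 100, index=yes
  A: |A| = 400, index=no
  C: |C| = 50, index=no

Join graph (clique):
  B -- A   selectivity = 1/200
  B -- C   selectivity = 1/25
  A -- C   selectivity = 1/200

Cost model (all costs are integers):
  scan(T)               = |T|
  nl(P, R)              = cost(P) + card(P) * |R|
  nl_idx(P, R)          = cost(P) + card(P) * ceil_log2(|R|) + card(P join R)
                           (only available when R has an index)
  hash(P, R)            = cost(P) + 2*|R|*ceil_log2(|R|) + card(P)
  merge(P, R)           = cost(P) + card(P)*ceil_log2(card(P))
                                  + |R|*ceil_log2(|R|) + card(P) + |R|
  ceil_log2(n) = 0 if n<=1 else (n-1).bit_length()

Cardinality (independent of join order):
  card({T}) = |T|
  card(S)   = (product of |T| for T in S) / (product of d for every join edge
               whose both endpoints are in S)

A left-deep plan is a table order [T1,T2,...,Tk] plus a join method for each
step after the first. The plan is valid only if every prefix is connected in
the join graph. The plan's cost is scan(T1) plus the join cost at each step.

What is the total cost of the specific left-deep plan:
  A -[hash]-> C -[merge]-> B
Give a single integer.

3000

step 1: scan A: cost=400, card=400
step 2: join C via hash
    card(P join C) = 400*50/(200) = 100
    cost = 400 + 2*50*6 + 400 = 1400
step 3: join B via merge
    card(P join B) = 100*100/(200*25) = 2
    cost = 1400 + 100*7 + 100*7 + 100 + 100 = 3000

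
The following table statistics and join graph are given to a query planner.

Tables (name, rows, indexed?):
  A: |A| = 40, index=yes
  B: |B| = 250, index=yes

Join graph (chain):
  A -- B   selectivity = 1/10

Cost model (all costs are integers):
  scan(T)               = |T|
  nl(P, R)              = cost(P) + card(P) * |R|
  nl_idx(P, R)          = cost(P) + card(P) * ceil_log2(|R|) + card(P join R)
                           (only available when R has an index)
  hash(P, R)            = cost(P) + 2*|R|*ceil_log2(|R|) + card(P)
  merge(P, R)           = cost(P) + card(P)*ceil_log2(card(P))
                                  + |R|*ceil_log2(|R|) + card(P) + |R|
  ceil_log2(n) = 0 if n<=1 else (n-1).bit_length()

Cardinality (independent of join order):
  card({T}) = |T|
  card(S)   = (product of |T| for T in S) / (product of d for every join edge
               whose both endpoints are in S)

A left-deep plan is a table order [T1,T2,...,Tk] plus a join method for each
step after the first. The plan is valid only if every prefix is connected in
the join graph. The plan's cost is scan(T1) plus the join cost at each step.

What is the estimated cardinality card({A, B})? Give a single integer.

1000

Tables in S: A(40), B(250)
Edges inside S: A-B(d=10)
numerator = 40 * 250 = 10000
denominator = 10 = 10
card(S) = 10000 / 10 = 1000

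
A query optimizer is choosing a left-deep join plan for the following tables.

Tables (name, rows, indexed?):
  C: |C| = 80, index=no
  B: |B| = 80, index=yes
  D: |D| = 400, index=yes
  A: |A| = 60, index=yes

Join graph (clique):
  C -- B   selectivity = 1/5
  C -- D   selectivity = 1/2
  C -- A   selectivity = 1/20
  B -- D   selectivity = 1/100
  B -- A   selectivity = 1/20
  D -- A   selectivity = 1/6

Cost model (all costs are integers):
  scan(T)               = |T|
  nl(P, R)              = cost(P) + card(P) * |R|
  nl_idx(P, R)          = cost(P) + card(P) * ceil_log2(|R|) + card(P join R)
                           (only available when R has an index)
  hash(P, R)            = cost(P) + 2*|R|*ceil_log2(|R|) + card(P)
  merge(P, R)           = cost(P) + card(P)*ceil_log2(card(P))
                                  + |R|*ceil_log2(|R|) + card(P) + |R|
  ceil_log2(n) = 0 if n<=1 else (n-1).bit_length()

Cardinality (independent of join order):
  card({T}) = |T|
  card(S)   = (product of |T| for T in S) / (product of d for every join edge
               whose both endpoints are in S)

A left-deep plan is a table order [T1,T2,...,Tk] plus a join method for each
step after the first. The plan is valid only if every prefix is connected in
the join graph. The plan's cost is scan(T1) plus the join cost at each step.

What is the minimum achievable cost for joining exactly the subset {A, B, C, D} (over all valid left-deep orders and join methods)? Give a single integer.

3440

Selinger DP over subsets of {A,B,C,D}:
  {C}: scan cost=80, card=80
  {B}: scan cost=80, card=80
  {D}: scan cost=400, card=400
  {A}: scan cost=60, card=60
  {BC}: card=1280; try (C,hash)→1280, (B,hash)→1280, (C,merge)→1360, (B,merge)→1360, (B,nl_idx)→1920, (C,nl)→6480 …(+1); best=1280 via (C,hash)
  {CD}: card=16000; try (C,hash)→1920, (D,merge)→4720, (C,merge)→5040, (D,hash)→7360, (D,nl_idx)→16800, (D,nl)→32080 …(+1); best=1920 via (C,hash)
  {AC}: card=240; try (A,nl_idx)→800, (A,hash)→880, (C,merge)→1120, (A,merge)→1140, (C,hash)→1240, (C,nl)→4860 …(+1); best=800 via (A,nl_idx)
  {BD}: card=320; try (D,nl_idx)→1120, (B,hash)→1920, (B,nl_idx)→3520, (D,merge)→4720, (B,merge)→5040, (D,hash)→7360 …(+2); best=1120 via (D,nl_idx)
  {AB}: card=240; try (B,nl_idx)→720, (A,nl_idx)→800, (A,hash)→880, (B,merge)→1120, (A,merge)→1140, (B,hash)→1240 …(+2); best=720 via (B,nl_idx)
  {AD}: card=4000; try (A,hash)→1520, (D,merge)→4480, (D,nl_idx)→4600, (A,merge)→4820, (A,nl_idx)→6800, (D,hash)→7320 …(+2); best=1520 via (A,hash)
  {BCD}: card=2560; try (C,hash)→2560, (C,merge)→4960, (D,hash)→9760, (D,nl_idx)→15360, (B,hash)→19040, (D,merge)→20640 …(+5); best=2560 via (C,hash)
  {ABC}: card=192; try (C,hash)→2080, (B,hash)→2160, (B,nl_idx)→2672, (A,hash)→3280, (C,merge)→3520, (B,merge)→3600 …(+5); best=2080 via (C,hash)
  {ACD}: card=8000; try (C,hash)→6640, (D,merge)→6960, (D,hash)→8240, (D,nl_idx)→10960, (A,hash)→18640, (C,merge)→54160 …(+5); best=6640 via (C,hash)
  {ABD}: card=160; try (A,hash)→2160, (D,nl_idx)→3040, (A,nl_idx)→3200, (A,merge)→4740, (B,hash)→6640, (D,merge)→6880 …(+6); best=2160 via (A,hash)
  {ABCD}: card=64; try (C,hash)→3440, (D,nl_idx)→3872, (C,merge)→4240, (A,hash)→5840, (D,merge)→7808, (D,hash)→9472 …(+9); best=3440 via (C,hash)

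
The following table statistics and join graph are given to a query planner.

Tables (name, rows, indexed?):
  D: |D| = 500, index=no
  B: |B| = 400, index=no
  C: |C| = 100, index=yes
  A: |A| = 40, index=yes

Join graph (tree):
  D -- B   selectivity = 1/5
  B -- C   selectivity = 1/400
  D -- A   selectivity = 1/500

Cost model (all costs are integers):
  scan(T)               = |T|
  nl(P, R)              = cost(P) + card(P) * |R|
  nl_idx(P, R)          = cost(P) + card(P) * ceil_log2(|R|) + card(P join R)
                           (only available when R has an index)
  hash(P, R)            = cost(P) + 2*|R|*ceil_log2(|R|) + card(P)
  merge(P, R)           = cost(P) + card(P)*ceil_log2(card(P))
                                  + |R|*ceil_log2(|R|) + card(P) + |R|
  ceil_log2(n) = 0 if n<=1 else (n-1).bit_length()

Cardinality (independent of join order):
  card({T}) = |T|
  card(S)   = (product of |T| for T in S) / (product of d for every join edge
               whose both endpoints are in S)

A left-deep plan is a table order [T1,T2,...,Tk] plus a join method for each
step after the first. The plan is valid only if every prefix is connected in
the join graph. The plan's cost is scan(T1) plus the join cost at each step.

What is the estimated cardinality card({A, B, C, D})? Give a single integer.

800

Tables in S: A(40), B(400), C(100), D(500)
Edges inside S: D-B(d=5), B-C(d=400), D-A(d=500)
numerator = 40 * 400 * 100 * 500 = 800000000
denominator = 5 * 400 * 500 = 1000000
card(S) = 800000000 / 1000000 = 800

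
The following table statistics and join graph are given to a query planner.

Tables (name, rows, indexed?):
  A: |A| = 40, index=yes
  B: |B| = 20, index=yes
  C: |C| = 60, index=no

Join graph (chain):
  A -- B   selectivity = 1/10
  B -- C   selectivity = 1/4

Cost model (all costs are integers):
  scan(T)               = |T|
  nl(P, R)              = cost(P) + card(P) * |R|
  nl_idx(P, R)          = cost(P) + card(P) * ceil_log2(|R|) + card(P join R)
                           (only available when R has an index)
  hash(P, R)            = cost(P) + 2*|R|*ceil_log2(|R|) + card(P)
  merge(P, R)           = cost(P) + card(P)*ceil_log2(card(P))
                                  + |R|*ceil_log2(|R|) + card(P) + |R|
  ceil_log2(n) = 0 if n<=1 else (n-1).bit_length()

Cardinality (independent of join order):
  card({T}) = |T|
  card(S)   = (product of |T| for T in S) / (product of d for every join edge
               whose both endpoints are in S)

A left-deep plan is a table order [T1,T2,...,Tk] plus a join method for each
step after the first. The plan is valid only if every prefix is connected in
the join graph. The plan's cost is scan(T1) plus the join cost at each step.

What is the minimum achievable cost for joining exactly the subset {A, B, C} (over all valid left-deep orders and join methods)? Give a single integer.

Selinger DP over subsets of {A,B,C}:
  {A}: scan cost=40, card=40
  {B}: scan cost=20, card=20
  {C}: scan cost=60, card=60
  {AB}: card=80; try (A,nl_idx)→220, (B,hash)→280, (B,nl_idx)→320, (A,merge)→420, (B,merge)→440, (A,hash)→520 …(+2); best=220 via (A,nl_idx)
  {BC}: card=300; try (B,hash)→320, (C,merge)→560, (B,merge)→600, (B,nl_idx)→660, (C,hash)→760, (C,nl)→1220 …(+1); best=320 via (B,hash)
  {ABC}: card=1200; try (C,hash)→1020, (A,hash)→1100, (C,merge)→1280, (A,nl_idx)→3320, (A,merge)→3600, (C,nl)→5020 …(+1); best=1020 via (C,hash)

1020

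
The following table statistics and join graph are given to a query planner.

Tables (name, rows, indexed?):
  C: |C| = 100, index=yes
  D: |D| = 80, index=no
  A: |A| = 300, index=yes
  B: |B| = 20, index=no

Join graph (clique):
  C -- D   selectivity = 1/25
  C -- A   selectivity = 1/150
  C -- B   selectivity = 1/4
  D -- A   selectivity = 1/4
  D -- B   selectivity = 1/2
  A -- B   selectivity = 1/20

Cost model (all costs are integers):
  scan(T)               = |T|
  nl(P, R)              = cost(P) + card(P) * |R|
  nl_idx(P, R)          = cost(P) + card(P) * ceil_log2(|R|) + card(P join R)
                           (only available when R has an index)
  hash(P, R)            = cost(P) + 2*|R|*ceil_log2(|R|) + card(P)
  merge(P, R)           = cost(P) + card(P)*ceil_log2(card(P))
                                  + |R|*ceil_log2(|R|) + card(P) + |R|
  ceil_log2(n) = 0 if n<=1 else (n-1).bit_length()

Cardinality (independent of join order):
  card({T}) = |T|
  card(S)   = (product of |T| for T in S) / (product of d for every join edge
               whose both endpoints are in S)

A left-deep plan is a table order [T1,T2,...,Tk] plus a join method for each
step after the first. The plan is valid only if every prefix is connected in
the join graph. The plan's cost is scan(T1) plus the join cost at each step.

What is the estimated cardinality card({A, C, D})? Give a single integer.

Tables in S: A(300), C(100), D(80)
Edges inside S: C-D(d=25), C-A(d=150), D-A(d=4)
numerator = 300 * 100 * 80 = 2400000
denominator = 25 * 150 * 4 = 15000
card(S) = 2400000 / 15000 = 160

160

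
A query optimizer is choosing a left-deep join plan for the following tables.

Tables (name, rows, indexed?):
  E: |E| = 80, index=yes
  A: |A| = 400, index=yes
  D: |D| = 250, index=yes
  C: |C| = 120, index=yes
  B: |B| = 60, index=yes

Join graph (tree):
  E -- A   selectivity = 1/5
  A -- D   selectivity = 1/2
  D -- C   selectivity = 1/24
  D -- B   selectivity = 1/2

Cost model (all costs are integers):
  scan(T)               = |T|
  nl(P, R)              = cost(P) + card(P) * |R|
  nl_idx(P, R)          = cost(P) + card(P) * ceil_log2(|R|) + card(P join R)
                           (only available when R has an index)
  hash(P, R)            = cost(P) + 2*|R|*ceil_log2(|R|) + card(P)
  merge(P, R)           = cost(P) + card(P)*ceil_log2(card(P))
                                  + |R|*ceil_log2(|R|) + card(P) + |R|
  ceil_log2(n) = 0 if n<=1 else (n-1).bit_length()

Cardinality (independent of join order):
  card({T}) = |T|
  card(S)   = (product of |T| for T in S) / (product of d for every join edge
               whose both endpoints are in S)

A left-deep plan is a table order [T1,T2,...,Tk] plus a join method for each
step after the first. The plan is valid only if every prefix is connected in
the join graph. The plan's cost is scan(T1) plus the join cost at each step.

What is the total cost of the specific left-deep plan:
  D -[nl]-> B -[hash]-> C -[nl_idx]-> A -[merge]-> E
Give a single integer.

187862570

step 1: scan D: cost=250, card=250
step 2: join B via nl
    card(P join B) = 250*60/(2) = 7500
    cost = 250 + 250*60 = 15250
step 3: join C via hash
    card(P join C) = 7500*120/(24) = 37500
    cost = 15250 + 2*120*7 + 7500 = 24430
step 4: join A via nl_idx
    card(P join A) = 37500*400/(2) = 7500000
    cost = 24430 + 37500*9 + 7500000 = 7861930
step 5: join E via merge
    card(P join E) = 7500000*80/(5) = 120000000
    cost = 7861930 + 7500000*23 + 80*7 + 7500000 + 80 = 187862570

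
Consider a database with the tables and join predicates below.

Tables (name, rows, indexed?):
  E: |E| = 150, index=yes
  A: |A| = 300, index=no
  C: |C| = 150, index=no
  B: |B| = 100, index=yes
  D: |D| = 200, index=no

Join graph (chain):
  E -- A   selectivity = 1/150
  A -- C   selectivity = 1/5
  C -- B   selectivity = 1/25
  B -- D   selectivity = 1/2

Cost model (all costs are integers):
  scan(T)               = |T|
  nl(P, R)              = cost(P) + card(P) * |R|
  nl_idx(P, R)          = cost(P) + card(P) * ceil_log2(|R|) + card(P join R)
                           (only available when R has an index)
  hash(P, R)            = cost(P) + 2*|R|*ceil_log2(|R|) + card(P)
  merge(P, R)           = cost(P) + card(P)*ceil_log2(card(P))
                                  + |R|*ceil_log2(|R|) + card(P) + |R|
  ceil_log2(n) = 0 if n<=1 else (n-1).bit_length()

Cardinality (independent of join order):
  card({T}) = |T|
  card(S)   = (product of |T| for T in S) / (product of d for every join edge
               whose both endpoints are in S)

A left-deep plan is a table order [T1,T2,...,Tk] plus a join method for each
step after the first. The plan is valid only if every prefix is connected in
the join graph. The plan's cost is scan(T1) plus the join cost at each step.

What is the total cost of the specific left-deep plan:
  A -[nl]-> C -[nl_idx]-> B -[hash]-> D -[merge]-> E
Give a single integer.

step 1: scan A: cost=300, card=300
step 2: join C via nl
    card(P join C) = 300*150/(5) = 9000
    cost = 300 + 300*150 = 45300
step 3: join B via nl_idx
    card(P join B) = 9000*100/(25) = 36000
    cost = 45300 + 9000*7 + 36000 = 144300
step 4: join D via hash
    card(P join D) = 36000*200/(2) = 3600000
    cost = 144300 + 2*200*8 + 36000 = 183500
step 5: join E via merge
    card(P join E) = 3600000*150/(150) = 3600000
    cost = 183500 + 3600000*22 + 150*8 + 3600000 + 150 = 82984850

82984850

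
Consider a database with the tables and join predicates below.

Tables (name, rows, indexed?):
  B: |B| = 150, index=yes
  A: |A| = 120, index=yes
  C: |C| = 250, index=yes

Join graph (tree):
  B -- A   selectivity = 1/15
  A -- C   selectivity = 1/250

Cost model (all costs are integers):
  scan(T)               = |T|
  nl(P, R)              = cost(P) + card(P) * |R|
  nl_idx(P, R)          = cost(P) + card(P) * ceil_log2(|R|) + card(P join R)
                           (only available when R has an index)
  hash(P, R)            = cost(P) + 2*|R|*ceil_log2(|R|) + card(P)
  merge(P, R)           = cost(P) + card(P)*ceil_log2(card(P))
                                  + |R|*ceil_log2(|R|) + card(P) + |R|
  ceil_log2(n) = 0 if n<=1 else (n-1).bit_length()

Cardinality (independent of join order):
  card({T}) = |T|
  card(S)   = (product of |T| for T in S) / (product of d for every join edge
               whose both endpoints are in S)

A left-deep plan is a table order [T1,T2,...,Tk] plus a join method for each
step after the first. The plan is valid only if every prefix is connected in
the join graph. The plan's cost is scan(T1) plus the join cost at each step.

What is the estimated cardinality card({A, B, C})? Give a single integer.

1200

Tables in S: A(120), B(150), C(250)
Edges inside S: B-A(d=15), A-C(d=250)
numerator = 120 * 150 * 250 = 4500000
denominator = 15 * 250 = 3750
card(S) = 4500000 / 3750 = 1200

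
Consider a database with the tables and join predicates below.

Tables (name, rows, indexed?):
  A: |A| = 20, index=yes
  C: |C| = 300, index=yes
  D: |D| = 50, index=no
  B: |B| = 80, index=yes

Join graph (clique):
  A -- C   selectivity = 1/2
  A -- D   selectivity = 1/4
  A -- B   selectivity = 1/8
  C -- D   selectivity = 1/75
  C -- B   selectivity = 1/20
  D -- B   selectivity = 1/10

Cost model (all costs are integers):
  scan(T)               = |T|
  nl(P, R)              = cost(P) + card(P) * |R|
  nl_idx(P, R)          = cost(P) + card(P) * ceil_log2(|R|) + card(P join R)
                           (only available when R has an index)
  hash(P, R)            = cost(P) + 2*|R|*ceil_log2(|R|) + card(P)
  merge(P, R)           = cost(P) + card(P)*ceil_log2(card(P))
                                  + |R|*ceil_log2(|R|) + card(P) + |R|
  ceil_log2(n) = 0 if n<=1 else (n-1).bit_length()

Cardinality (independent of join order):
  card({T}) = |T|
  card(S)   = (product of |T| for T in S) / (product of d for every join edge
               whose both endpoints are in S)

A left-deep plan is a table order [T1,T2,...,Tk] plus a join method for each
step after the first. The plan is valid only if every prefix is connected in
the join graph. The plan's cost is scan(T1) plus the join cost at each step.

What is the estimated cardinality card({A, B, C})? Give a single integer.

Tables in S: A(20), B(80), C(300)
Edges inside S: A-C(d=2), A-B(d=8), C-B(d=20)
numerator = 20 * 80 * 300 = 480000
denominator = 2 * 8 * 20 = 320
card(S) = 480000 / 320 = 1500

1500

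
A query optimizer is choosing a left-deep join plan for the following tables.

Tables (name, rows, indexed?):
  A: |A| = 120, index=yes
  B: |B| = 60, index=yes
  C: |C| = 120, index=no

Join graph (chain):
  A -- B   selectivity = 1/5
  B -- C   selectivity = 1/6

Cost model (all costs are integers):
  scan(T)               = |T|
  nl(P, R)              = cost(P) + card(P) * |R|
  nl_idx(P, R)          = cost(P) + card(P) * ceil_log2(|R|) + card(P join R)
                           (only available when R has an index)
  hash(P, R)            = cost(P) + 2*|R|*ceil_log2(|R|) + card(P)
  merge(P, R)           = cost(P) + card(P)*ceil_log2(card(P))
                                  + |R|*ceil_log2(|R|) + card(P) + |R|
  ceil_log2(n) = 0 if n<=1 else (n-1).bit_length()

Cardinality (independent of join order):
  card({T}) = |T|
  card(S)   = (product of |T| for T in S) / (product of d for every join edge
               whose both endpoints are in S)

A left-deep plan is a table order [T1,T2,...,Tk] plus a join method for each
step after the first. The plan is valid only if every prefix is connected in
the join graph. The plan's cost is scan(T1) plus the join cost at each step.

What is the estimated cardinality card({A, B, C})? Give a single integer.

Tables in S: A(120), B(60), C(120)
Edges inside S: A-B(d=5), B-C(d=6)
numerator = 120 * 60 * 120 = 864000
denominator = 5 * 6 = 30
card(S) = 864000 / 30 = 28800

28800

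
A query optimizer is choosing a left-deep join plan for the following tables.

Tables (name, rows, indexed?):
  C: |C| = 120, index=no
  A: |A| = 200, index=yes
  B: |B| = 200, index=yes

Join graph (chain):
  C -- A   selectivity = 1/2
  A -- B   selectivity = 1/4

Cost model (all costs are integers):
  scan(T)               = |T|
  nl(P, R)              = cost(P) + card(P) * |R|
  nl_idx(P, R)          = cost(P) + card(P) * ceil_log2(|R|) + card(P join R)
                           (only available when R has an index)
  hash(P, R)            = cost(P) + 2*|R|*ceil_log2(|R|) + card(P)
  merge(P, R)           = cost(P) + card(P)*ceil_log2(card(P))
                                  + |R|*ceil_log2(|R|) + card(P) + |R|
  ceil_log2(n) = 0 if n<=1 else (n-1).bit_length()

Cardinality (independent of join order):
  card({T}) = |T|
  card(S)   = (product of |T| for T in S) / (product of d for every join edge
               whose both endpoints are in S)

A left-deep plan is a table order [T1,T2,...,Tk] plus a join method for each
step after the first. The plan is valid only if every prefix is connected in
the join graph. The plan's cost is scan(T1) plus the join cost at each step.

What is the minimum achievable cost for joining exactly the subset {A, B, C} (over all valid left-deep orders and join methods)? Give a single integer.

Selinger DP over subsets of {A,B,C}:
  {C}: scan cost=120, card=120
  {A}: scan cost=200, card=200
  {B}: scan cost=200, card=200
  {AC}: card=12000; try (C,hash)→2080, (A,merge)→2880, (C,merge)→2960, (A,hash)→3440, (A,nl_idx)→13080, (A,nl)→24120 …(+1); best=2080 via (C,hash)
  {AB}: card=10000; try (B,hash)→3600, (A,hash)→3600, (B,merge)→3800, (A,merge)→3800, (B,nl_idx)→11800, (A,nl_idx)→11800 …(+2); best=3600 via (B,hash)
  {ABC}: card=600000; try (C,hash)→15280, (B,hash)→17280, (C,merge)→154560, (B,merge)→183880, (B,nl_idx)→698080, (C,nl)→1203600 …(+1); best=15280 via (C,hash)

15280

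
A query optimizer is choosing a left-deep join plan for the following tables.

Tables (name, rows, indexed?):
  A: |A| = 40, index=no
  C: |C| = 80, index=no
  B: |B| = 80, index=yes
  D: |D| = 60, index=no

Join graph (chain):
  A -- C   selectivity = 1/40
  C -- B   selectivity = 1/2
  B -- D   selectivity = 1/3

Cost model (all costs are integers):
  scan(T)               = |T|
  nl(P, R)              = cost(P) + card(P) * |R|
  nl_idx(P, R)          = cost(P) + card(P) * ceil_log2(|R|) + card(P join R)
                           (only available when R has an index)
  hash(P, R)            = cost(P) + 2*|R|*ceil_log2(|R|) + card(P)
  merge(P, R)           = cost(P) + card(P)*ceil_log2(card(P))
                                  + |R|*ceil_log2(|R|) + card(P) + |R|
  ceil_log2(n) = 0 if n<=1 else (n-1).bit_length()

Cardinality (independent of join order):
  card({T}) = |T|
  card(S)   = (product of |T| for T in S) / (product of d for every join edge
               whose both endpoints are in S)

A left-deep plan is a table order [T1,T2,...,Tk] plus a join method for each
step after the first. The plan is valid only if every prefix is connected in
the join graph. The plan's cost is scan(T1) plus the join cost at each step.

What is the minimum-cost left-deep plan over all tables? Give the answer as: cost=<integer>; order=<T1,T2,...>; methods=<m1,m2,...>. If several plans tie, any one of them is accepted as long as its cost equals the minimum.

Selinger DP (subsets sized 1..n):
  {A}: scan cost=40, card=40
  {C}: scan cost=80, card=80
  {B}: scan cost=80, card=80
  {D}: scan cost=60, card=60
  {AC}: card=80; try (A,hash)→640, (C,merge)→960, (A,merge)→1000, (C,hash)→1200, (C,nl)→3240, (A,nl)→3280; best=640 via (A,hash)
  {BC}: card=3200; try (C,hash)→1280, (B,hash)→1280, (C,merge)→1360, (B,merge)→1360, (B,nl_idx)→3840, (C,nl)→6480 …(+1); best=1280 via (C,hash)
  {BD}: card=1600; try (D,hash)→880, (B,merge)→1120, (D,merge)→1140, (B,hash)→1240, (B,nl_idx)→2080, (B,nl)→4860 …(+1); best=880 via (D,hash)
  {ABC}: card=3200; try (B,hash)→1840, (B,merge)→1920, (B,nl_idx)→4400, (A,hash)→4960, (B,nl)→7040, (A,merge)→43160 …(+1); best=1840 via (B,hash)
  {BCD}: card=64000; try (C,hash)→3600, (D,hash)→5200, (C,merge)→20720, (D,merge)→43300, (C,nl)→128880, (D,nl)→193280; best=3600 via (C,hash)
  {ABCD}: card=64000; try (D,hash)→5760, (D,merge)→43860, (A,hash)→68080, (D,nl)→193840, (A,merge)→1091880, (A,nl)→2563600; best=5760 via (D,hash)

cost=5760; order=C,A,B,D; methods=hash,hash,hash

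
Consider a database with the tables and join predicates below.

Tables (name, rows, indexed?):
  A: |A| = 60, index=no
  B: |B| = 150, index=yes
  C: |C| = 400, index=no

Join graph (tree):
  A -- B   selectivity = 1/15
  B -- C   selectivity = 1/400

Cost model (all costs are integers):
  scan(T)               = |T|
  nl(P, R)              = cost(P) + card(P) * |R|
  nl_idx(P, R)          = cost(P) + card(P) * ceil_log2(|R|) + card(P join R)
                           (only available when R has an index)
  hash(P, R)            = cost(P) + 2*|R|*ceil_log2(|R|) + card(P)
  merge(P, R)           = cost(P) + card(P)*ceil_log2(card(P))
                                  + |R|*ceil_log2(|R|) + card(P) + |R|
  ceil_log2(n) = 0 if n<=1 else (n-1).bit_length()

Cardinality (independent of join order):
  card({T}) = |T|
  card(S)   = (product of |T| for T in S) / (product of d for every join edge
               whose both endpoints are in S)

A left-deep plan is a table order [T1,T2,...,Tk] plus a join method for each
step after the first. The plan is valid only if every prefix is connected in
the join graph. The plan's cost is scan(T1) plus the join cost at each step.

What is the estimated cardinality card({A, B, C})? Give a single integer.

600

Tables in S: A(60), B(150), C(400)
Edges inside S: A-B(d=15), B-C(d=400)
numerator = 60 * 150 * 400 = 3600000
denominator = 15 * 400 = 6000
card(S) = 3600000 / 6000 = 600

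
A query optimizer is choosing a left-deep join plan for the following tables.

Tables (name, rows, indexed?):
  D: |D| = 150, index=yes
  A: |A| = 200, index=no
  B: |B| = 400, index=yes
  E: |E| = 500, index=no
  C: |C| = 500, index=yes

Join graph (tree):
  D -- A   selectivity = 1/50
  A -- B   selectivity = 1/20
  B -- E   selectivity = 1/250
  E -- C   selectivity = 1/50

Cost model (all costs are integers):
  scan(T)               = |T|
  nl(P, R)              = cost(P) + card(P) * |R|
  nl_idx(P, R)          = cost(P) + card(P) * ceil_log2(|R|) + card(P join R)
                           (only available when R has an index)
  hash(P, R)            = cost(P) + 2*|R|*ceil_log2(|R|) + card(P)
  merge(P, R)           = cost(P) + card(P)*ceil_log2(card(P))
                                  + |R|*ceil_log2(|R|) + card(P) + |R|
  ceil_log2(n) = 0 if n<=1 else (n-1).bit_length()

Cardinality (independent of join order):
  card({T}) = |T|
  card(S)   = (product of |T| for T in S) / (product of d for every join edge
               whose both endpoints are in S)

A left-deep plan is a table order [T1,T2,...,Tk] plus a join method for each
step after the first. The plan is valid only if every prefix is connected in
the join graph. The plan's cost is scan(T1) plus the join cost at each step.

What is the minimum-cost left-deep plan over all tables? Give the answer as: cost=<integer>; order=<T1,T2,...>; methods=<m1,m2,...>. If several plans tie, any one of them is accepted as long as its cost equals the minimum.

Selinger DP (subsets sized 1..n):
  {D}: scan cost=150, card=150
  {A}: scan cost=200, card=200
  {B}: scan cost=400, card=400
  {E}: scan cost=500, card=500
  {C}: scan cost=500, card=500
  {AD}: card=600; try (D,nl_idx)→2400, (D,hash)→2800, (A,merge)→3300, (D,merge)→3350, (A,hash)→3500, (A,nl)→30150 …(+1); best=2400 via (D,nl_idx)
  {AB}: card=4000; try (A,hash)→4000, (B,merge)→6000, (B,nl_idx)→6000, (A,merge)→6200, (B,hash)→7600, (B,nl)→80200 …(+1); best=4000 via (A,hash)
  {BE}: card=800; try (B,nl_idx)→5800, (B,hash)→8200, (E,merge)→9400, (B,merge)→9500, (E,hash)→9800, (E,nl)→200400 …(+1); best=5800 via (B,nl_idx)
  {CE}: card=5000; try (E,hash)→10000, (C,hash)→10000, (C,nl_idx)→10000, (E,merge)→10500, (C,merge)→10500, (E,nl)→250500 …(+1); best=10000 via (E,hash)
  {ABD}: card=12000; try (B,hash)→10200, (D,hash)→10400, (B,merge)→13000, (B,nl_idx)→19800, (D,nl_idx)→48000, (D,merge)→57350 …(+2); best=10200 via (B,hash)
  {ABE}: card=8000; try (A,hash)→9800, (A,merge)→16400, (E,hash)→17000, (E,merge)→61000, (A,nl)→165800, (E,nl)→2004000; best=9800 via (A,hash)
  {BCE}: card=8000; try (C,hash)→15600, (C,merge)→19600, (C,nl_idx)→21000, (B,hash)→22200, (B,nl_idx)→63000, (B,merge)→84000 …(+2); best=15600 via (C,hash)
  {ABDE}: card=24000; try (D,hash)→20200, (E,hash)→31200, (D,nl_idx)→97800, (D,merge)→123150, (E,merge)→195200, (D,nl)→1209800 …(+1); best=20200 via (D,hash)
  {ABCE}: card=80000; try (C,hash)→26800, (A,hash)→26800, (C,merge)→126800, (A,merge)→129400, (C,nl_idx)→161800, (A,nl)→1615600 …(+1); best=26800 via (C,hash)
  {ABCDE}: card=240000; try (C,hash)→53200, (D,hash)→109200, (C,merge)→409200, (C,nl_idx)→476200, (D,nl_idx)→906800, (D,merge)→1468150 …(+2); best=53200 via (C,hash)

cost=53200; order=E,B,A,D,C; methods=nl_idx,hash,hash,hash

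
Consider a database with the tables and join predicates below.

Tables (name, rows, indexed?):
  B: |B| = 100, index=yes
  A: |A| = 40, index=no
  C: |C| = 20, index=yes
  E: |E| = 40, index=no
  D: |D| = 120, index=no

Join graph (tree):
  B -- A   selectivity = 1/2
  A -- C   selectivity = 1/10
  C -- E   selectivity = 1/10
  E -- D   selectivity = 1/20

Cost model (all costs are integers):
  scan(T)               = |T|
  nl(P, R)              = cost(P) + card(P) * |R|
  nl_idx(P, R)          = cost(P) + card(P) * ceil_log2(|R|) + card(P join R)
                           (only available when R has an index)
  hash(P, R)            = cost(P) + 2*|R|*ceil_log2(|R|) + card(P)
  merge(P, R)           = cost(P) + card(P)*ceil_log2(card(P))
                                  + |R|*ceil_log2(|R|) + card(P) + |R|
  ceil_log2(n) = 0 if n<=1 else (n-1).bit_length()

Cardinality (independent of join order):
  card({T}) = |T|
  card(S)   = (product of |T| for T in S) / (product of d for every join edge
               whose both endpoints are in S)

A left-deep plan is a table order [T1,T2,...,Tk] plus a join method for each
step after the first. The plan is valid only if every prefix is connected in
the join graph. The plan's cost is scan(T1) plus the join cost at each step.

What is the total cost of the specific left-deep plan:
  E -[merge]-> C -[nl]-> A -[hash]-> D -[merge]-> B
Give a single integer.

29480

step 1: scan E: cost=40, card=40
step 2: join C via merge
    card(P join C) = 40*20/(10) = 80
    cost = 40 + 40*6 + 20*5 + 40 + 20 = 440
step 3: join A via nl
    card(P join A) = 80*40/(10) = 320
    cost = 440 + 80*40 = 3640
step 4: join D via hash
    card(P join D) = 320*120/(20) = 1920
    cost = 3640 + 2*120*7 + 320 = 5640
step 5: join B via merge
    card(P join B) = 1920*100/(2) = 96000
    cost = 5640 + 1920*11 + 100*7 + 1920 + 100 = 29480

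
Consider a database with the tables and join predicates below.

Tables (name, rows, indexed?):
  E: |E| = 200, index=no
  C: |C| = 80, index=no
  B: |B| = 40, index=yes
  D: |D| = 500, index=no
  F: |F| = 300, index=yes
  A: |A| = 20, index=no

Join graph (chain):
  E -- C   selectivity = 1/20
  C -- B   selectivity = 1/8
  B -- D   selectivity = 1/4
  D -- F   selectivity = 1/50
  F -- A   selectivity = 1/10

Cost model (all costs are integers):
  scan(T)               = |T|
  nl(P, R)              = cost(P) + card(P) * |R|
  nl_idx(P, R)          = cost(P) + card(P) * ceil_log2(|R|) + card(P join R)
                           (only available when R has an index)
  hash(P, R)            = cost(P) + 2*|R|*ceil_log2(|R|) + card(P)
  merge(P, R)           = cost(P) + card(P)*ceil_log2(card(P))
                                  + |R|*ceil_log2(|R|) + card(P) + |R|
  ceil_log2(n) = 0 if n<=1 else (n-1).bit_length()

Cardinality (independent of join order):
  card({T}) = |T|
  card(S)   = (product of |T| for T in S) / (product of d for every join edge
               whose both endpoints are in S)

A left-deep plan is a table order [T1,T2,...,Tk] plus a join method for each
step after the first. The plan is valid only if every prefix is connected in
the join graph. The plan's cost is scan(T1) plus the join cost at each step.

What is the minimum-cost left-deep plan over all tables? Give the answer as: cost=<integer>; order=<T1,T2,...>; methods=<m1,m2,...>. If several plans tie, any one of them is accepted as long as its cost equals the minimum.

cost=680400; order=D,F,A,B,C,E; methods=hash,hash,hash,hash,hash

Selinger DP (subsets sized 1..n):
  {E}: scan cost=200, card=200
  {C}: scan cost=80, card=80
  {B}: scan cost=40, card=40
  {D}: scan cost=500, card=500
  {F}: scan cost=300, card=300
  {A}: scan cost=20, card=20
  {CE}: card=800; try (C,hash)→1520, (E,merge)→2520, (C,merge)→2640, (E,hash)→3360, (E,nl)→16080, (C,nl)→16200; best=1520 via (C,hash)
  {BC}: card=400; try (B,hash)→640, (C,merge)→960, (B,nl_idx)→960, (B,merge)→1000, (C,hash)→1200, (C,nl)→3240 …(+1); best=640 via (B,hash)
  {BD}: card=5000; try (B,hash)→1480, (D,merge)→5320, (B,merge)→5780, (B,nl_idx)→8500, (D,hash)→9080, (D,nl)→20040 …(+1); best=1480 via (B,hash)
  {DF}: card=3000; try (F,hash)→6400, (F,nl_idx)→8000, (D,merge)→8300, (F,merge)→8500, (D,hash)→9600, (D,nl)→150300 …(+1); best=6400 via (F,hash)
  {AF}: card=600; try (F,nl_idx)→800, (A,hash)→800, (F,merge)→3140, (A,merge)→3420, (F,hash)→5440, (F,nl)→6020 …(+1); best=800 via (F,nl_idx)
  {BCE}: card=4000; try (B,hash)→2800, (E,hash)→4240, (E,merge)→6440, (B,nl_idx)→10320, (B,merge)→10600, (B,nl)→33520 …(+1); best=2800 via (B,hash)
  {BCD}: card=50000; try (C,hash)→7600, (D,merge)→9640, (D,hash)→10040, (C,merge)→72120, (D,nl)→200640, (C,nl)→401480; best=7600 via (C,hash)
  {BDF}: card=30000; try (B,hash)→9880, (F,hash)→11880, (B,merge)→45680, (B,nl_idx)→54400, (F,merge)→74480, (F,nl_idx)→76480 …(+2); best=9880 via (B,hash)
  {ADF}: card=6000; try (A,hash)→9600, (D,hash)→10400, (D,merge)→12400, (A,merge)→45520, (A,nl)→66400, (D,nl)→300800; best=9600 via (A,hash)
  {BCDE}: card=500000; try (D,hash)→15800, (D,merge)→59800, (E,hash)→60800, (E,merge)→859400, (D,nl)→2002800, (E,nl)→10007600; best=15800 via (D,hash)
  {BCDF}: card=300000; try (C,hash)→41000, (F,hash)→63000, (C,merge)→490520, (F,nl_idx)→757600, (F,merge)→860600, (C,nl)→2409880 …(+1); best=41000 via (C,hash)
  {ABDF}: card=60000; try (B,hash)→16080, (A,hash)→40080, (B,merge)→93880, (B,nl_idx)→105600, (B,nl)→249600, (A,merge)→490000 …(+1); best=16080 via (B,hash)
  {BCDEF}: card=3000000; try (E,hash)→344200, (F,hash)→521200, (E,merge)→6042800, (F,nl_idx)→7515800, (F,merge)→10018800, (E,nl)→60041000 …(+1); best=344200 via (E,hash)
  {ABCDF}: card=600000; try (C,hash)→77200, (A,hash)→341200, (C,merge)→1036720, (C,nl)→4816080, (A,nl)→6041000, (A,merge)→6041120; best=77200 via (C,hash)
  {ABCDEF}: card=6000000; try (E,hash)→680400, (A,hash)→3344400, (E,merge)→12679000, (A,nl)→60344200, (A,merge)→69344320, (E,nl)→120077200; best=680400 via (E,hash)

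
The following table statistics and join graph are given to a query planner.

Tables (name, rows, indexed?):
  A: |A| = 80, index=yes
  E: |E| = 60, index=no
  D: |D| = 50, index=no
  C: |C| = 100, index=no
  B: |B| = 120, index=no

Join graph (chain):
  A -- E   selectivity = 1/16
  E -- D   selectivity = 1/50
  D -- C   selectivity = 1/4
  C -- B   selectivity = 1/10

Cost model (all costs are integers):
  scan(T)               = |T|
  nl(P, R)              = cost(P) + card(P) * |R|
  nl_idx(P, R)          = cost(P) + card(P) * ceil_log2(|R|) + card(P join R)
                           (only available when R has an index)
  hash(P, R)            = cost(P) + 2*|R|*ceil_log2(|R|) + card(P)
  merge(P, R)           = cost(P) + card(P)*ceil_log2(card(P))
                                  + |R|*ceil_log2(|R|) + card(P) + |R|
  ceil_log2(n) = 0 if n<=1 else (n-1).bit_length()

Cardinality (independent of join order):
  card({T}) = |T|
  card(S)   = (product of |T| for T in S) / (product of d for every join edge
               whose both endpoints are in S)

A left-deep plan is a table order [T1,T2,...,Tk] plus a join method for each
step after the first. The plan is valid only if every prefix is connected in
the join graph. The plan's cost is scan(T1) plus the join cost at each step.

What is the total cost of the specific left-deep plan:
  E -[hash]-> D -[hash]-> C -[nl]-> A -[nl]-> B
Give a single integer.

step 1: scan E: cost=60, card=60
step 2: join D via hash
    card(P join D) = 60*50/(50) = 60
    cost = 60 + 2*50*6 + 60 = 720
step 3: join C via hash
    card(P join C) = 60*100/(4) = 1500
    cost = 720 + 2*100*7 + 60 = 2180
step 4: join A via nl
    card(P join A) = 1500*80/(16) = 7500
    cost = 2180 + 1500*80 = 122180
step 5: join B via nl
    card(P join B) = 7500*120/(10) = 90000
    cost = 122180 + 7500*120 = 1022180

1022180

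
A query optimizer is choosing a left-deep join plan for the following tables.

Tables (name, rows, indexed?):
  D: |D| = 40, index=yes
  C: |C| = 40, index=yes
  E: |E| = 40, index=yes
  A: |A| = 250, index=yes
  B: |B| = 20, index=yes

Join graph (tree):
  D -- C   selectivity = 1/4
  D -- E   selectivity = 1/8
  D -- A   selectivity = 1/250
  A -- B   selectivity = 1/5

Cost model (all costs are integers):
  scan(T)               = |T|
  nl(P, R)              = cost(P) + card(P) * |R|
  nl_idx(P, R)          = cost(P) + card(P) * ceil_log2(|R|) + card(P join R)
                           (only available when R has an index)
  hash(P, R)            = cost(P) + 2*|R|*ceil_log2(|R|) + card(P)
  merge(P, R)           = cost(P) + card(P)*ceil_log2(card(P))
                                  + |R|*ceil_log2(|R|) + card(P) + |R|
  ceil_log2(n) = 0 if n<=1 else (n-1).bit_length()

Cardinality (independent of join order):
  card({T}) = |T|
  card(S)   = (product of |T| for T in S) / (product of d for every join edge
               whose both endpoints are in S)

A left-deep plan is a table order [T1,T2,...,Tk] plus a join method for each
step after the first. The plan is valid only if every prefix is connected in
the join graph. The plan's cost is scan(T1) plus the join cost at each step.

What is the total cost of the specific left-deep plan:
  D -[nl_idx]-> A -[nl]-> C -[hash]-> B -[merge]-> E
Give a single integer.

22080

step 1: scan D: cost=40, card=40
step 2: join A via nl_idx
    card(P join A) = 40*250/(250) = 40
    cost = 40 + 40*8 + 40 = 400
step 3: join C via nl
    card(P join C) = 40*40/(4) = 400
    cost = 400 + 40*40 = 2000
step 4: join B via hash
    card(P join B) = 400*20/(5) = 1600
    cost = 2000 + 2*20*5 + 400 = 2600
step 5: join E via merge
    card(P join E) = 1600*40/(8) = 8000
    cost = 2600 + 1600*11 + 40*6 + 1600 + 40 = 22080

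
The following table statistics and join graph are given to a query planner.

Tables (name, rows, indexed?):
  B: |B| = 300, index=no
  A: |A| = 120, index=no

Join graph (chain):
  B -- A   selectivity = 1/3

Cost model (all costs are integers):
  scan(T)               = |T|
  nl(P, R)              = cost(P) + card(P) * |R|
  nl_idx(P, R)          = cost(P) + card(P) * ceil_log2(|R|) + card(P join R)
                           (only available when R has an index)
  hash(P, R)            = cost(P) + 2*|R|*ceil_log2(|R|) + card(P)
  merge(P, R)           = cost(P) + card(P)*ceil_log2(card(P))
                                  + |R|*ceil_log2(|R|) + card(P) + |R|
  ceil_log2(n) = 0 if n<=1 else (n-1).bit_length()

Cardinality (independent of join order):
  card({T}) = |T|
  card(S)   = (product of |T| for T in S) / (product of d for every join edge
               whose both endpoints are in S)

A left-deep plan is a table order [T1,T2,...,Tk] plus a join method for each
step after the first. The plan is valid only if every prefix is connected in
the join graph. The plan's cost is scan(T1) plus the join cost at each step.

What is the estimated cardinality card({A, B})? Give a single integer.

Tables in S: A(120), B(300)
Edges inside S: B-A(d=3)
numerator = 120 * 300 = 36000
denominator = 3 = 3
card(S) = 36000 / 3 = 12000

12000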